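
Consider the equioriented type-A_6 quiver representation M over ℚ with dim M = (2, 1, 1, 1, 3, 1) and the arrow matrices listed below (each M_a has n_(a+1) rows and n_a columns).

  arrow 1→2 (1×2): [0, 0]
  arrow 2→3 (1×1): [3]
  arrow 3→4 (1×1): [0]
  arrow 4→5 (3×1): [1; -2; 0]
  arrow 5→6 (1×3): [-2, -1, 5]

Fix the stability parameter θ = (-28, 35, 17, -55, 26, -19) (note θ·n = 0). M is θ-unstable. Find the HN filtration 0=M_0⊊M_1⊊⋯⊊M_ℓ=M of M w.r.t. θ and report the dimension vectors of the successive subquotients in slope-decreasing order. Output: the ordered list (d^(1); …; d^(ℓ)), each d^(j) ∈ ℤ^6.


Barcode: M ≅ I[1,1]^2, I[2,3], I[4,5], I[5,5], I[5,6]. HN layers by μ_θ (4 steps, strictly decreasing):
  μ^(1)=26; μ^(2)=7/2; μ^(3)=-28; μ^(4)=-55

((0, 1, 1, 0, 2, 0); (0, 0, 0, 0, 1, 1); (2, 0, 0, 0, 0, 0); (0, 0, 0, 1, 0, 0))


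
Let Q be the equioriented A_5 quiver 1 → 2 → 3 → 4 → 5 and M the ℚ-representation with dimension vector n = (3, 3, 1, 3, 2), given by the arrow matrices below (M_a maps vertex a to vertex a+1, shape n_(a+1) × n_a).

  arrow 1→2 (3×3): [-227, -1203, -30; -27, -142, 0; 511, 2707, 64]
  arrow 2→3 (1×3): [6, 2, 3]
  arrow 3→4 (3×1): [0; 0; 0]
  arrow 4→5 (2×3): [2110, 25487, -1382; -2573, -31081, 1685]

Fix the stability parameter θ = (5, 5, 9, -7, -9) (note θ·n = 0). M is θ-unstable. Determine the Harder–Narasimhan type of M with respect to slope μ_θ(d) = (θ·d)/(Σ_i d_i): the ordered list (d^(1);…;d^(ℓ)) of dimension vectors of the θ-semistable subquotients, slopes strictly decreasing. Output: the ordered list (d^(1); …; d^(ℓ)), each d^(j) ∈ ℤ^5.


Barcode: M ≅ I[1,2]^2, I[1,3], I[4,4], I[4,5]^2. HN layers by μ_θ (4 steps, strictly decreasing):
  μ^(1)=9; μ^(2)=5; μ^(3)=-7; μ^(4)=-8

((0, 0, 1, 0, 0); (3, 3, 0, 0, 0); (0, 0, 0, 1, 0); (0, 0, 0, 2, 2))


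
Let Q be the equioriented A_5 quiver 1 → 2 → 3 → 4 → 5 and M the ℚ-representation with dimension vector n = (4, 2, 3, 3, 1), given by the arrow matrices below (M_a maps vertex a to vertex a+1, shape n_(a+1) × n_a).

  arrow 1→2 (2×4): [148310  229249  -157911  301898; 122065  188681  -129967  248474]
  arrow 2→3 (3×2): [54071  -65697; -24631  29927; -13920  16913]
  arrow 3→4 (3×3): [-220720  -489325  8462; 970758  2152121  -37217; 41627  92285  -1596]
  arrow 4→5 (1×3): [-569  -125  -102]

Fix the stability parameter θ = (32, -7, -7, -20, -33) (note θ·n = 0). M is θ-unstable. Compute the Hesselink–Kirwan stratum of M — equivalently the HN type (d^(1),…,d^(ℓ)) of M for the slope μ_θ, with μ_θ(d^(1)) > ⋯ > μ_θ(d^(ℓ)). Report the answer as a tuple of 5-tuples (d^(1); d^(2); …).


Via rank(M_{q-1}∘⋯∘M_p): M ≅ I[1,1]^2, I[1,4], I[1,5], I[3,4].
μ_θ-semistable layers: μ^(1)=32; μ^(2)=-1/2; μ^(3)=-7; μ^(4)=-27/2

((2, 0, 0, 0, 0); (1, 1, 1, 1, 0); (1, 1, 1, 1, 1); (0, 0, 1, 1, 0))


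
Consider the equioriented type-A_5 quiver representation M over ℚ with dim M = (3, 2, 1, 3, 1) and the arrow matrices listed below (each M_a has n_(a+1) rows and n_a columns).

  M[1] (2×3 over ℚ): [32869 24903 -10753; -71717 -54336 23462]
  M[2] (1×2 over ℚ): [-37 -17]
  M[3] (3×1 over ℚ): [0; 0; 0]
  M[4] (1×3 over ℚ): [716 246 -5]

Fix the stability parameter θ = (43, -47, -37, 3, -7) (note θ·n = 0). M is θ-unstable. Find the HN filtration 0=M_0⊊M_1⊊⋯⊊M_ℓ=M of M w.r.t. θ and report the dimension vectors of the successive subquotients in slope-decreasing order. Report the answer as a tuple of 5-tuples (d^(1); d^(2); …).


Via rank(M_{q-1}∘⋯∘M_p): M ≅ I[1,1], I[1,2], I[1,3], I[4,4]^2, I[4,5].
μ_θ-semistable layers: μ^(1)=43; μ^(2)=3; μ^(3)=-2; μ^(4)=-41/3

((1, 0, 0, 0, 0); (0, 0, 0, 2, 0); (1, 1, 0, 1, 1); (1, 1, 1, 0, 0))


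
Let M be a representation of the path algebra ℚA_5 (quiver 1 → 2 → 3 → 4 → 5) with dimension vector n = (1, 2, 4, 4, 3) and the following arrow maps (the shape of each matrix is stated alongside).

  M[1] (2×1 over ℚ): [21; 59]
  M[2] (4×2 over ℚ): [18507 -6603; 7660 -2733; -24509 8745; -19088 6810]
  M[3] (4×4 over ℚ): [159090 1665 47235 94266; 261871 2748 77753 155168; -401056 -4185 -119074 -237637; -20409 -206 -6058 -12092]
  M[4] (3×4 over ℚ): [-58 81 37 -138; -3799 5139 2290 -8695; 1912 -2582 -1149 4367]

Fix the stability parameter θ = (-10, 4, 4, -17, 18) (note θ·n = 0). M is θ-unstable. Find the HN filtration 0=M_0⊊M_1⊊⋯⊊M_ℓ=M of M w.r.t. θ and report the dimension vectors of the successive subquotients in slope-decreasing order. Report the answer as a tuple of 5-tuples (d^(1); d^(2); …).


Interval decomposition of M: I[1,5], I[2,5], I[3,4], I[3,5].
HN type (ℓ=4): μ^(1)=18; μ^(2)=-3; μ^(3)=-13/2; μ^(4)=-10

((0, 0, 0, 0, 3); (0, 2, 2, 2, 0); (0, 0, 2, 2, 0); (1, 0, 0, 0, 0))


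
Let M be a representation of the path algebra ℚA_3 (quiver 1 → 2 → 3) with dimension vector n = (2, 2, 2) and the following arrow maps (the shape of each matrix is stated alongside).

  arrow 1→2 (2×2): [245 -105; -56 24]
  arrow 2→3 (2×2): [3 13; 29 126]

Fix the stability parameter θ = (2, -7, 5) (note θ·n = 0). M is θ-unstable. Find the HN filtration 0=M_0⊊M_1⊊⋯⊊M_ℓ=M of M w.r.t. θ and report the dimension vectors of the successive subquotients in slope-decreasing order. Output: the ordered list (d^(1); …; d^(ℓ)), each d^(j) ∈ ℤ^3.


Via rank(M_{q-1}∘⋯∘M_p): M ≅ I[1,1], I[1,3], I[2,3].
μ_θ-semistable layers: μ^(1)=5; μ^(2)=2; μ^(3)=-5/2; μ^(4)=-7

((0, 0, 2); (1, 0, 0); (1, 1, 0); (0, 1, 0))


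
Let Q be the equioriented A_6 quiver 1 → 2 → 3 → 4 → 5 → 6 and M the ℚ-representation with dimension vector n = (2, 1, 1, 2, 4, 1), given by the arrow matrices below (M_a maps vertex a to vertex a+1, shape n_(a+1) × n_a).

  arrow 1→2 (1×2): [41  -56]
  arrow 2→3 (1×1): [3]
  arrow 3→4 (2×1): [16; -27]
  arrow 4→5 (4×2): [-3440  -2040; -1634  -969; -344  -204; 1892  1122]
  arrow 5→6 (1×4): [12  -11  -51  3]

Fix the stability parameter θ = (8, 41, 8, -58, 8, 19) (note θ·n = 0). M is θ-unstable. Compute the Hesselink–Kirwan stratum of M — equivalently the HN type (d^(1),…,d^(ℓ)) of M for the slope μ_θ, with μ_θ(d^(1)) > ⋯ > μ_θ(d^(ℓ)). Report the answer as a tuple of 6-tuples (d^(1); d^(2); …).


Via rank(M_{q-1}∘⋯∘M_p): M ≅ I[1,1], I[1,6], I[4,4], I[5,5]^3.
μ_θ-semistable layers: μ^(1)=19; μ^(2)=8; μ^(3)=-1/4; μ^(4)=-58

((0, 0, 0, 0, 0, 1); (1, 0, 0, 0, 4, 0); (1, 1, 1, 1, 0, 0); (0, 0, 0, 1, 0, 0))


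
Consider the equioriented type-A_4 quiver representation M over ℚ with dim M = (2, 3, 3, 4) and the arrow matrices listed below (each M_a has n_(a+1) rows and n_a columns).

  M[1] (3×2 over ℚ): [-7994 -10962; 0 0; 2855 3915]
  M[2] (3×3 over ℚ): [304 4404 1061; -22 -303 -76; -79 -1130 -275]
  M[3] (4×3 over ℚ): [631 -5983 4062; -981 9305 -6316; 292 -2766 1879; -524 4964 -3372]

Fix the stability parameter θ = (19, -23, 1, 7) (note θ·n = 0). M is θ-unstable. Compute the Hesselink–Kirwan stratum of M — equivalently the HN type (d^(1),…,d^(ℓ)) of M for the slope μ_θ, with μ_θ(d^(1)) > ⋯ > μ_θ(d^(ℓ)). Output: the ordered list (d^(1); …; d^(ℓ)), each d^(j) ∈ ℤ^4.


Interval decomposition of M: I[1,1], I[1,4], I[2,3], I[2,4], I[4,4]^2.
HN type (ℓ=5): μ^(1)=19; μ^(2)=7; μ^(3)=1; μ^(4)=-2; μ^(5)=-23

((1, 0, 0, 0); (0, 0, 0, 4); (0, 0, 3, 0); (1, 1, 0, 0); (0, 2, 0, 0))


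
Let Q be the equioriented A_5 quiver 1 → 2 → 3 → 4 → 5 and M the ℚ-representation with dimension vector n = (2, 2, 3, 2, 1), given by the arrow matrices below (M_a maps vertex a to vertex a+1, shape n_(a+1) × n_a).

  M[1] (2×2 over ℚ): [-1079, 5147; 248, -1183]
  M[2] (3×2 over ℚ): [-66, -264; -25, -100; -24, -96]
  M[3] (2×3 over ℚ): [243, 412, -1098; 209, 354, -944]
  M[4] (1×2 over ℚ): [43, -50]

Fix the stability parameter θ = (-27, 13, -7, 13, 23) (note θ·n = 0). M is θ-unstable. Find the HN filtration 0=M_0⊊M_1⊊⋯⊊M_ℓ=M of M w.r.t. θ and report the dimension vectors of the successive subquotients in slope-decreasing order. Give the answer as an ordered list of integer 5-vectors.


Via rank(M_{q-1}∘⋯∘M_p): M ≅ I[1,2], I[1,5], I[3,3], I[3,4].
μ_θ-semistable layers: μ^(1)=23; μ^(2)=13; μ^(3)=3; μ^(4)=-7; μ^(5)=-27

((0, 0, 0, 0, 1); (0, 1, 0, 2, 0); (0, 1, 1, 0, 0); (0, 0, 2, 0, 0); (2, 0, 0, 0, 0))


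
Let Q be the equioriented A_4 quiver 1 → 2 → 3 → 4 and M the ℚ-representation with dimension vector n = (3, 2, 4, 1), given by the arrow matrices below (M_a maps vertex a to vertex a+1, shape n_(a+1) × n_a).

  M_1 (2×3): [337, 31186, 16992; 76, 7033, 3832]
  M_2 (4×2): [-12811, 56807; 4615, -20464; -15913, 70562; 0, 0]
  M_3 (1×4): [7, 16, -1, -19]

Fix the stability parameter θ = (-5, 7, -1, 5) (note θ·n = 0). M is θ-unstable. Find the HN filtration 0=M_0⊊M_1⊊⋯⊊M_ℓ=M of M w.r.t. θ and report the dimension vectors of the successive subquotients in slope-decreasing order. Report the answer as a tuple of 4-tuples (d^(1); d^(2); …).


Via rank(M_{q-1}∘⋯∘M_p): M ≅ I[1,1], I[1,3], I[1,4], I[3,3]^2.
μ_θ-semistable layers: μ^(1)=5; μ^(2)=3; μ^(3)=-1; μ^(4)=-5

((0, 0, 0, 1); (0, 2, 2, 0); (0, 0, 2, 0); (3, 0, 0, 0))


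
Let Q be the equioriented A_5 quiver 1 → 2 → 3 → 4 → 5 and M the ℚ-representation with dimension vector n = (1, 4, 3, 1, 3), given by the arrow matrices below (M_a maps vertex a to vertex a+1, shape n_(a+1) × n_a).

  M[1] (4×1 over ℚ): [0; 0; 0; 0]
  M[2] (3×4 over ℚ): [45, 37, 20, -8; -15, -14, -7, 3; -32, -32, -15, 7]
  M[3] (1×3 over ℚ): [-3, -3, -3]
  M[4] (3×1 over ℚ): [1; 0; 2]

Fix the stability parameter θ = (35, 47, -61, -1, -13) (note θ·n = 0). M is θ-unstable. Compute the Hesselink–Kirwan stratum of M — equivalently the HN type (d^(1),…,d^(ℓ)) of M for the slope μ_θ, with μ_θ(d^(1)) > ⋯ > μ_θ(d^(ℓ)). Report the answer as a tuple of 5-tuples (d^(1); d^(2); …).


Via rank(M_{q-1}∘⋯∘M_p): M ≅ I[1,1], I[2,2], I[2,3]^2, I[2,5], I[5,5]^2.
μ_θ-semistable layers: μ^(1)=47; μ^(2)=35; μ^(3)=-7; μ^(4)=-13

((0, 1, 0, 0, 0); (1, 0, 0, 0, 0); (0, 3, 3, 1, 1); (0, 0, 0, 0, 2))


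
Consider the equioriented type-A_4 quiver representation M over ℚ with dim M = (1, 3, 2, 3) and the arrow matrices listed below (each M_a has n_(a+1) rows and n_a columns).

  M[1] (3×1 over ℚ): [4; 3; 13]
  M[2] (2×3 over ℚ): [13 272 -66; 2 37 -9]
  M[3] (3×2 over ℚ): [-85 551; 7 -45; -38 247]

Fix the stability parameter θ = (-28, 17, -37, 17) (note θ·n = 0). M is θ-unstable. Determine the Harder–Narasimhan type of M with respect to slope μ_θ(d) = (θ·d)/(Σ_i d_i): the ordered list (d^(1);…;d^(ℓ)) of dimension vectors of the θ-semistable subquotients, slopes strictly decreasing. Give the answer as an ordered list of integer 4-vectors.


Via rank(M_{q-1}∘⋯∘M_p): M ≅ I[1,4], I[2,2], I[2,4], I[4,4].
μ_θ-semistable layers: μ^(1)=17; μ^(2)=-10; μ^(3)=-28

((0, 1, 0, 3); (0, 2, 2, 0); (1, 0, 0, 0))


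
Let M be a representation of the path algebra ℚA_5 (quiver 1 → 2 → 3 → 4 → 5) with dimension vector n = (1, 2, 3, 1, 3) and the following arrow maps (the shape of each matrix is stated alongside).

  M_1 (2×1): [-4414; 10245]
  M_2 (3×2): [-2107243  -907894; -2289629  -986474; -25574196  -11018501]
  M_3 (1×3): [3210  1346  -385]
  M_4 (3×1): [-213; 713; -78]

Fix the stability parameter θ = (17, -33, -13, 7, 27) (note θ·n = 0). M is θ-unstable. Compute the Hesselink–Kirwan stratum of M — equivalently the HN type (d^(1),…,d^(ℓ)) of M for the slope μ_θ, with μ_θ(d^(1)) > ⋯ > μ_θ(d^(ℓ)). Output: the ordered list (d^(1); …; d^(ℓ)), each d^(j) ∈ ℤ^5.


Via rank(M_{q-1}∘⋯∘M_p): M ≅ I[1,5], I[2,3], I[3,3], I[5,5]^2.
μ_θ-semistable layers: μ^(1)=27; μ^(2)=7; μ^(3)=-29/3; μ^(4)=-13; μ^(5)=-33

((0, 0, 0, 0, 3); (0, 0, 0, 1, 0); (1, 1, 1, 0, 0); (0, 0, 2, 0, 0); (0, 1, 0, 0, 0))


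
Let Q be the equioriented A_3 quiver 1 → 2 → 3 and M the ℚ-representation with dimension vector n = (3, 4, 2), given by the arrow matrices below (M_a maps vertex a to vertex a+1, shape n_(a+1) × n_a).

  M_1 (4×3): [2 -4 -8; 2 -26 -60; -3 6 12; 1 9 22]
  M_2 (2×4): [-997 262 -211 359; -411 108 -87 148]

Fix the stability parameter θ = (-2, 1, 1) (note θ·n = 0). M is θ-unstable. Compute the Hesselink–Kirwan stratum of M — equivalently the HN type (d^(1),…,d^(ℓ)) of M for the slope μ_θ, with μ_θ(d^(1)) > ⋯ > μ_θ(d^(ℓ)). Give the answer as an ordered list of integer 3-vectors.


Interval decomposition of M: I[1,1], I[1,3]^2, I[2,2]^2.
HN type (ℓ=2): μ^(1)=1; μ^(2)=-2

((0, 4, 2); (3, 0, 0))


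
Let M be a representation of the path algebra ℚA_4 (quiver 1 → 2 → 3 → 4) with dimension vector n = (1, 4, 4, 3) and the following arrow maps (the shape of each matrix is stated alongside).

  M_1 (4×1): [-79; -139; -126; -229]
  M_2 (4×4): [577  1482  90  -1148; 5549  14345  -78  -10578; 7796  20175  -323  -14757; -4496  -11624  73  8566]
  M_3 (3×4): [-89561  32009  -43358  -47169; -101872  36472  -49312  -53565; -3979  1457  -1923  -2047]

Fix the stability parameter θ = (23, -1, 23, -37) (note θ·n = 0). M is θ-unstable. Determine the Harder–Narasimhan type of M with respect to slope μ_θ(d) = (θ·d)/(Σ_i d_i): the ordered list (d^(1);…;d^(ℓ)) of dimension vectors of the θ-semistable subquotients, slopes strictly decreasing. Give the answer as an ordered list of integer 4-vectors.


Via rank(M_{q-1}∘⋯∘M_p): M ≅ I[1,4], I[2,3], I[2,4]^2.
μ_θ-semistable layers: μ^(1)=23; μ^(2)=2; μ^(3)=-1; μ^(4)=-5

((0, 0, 1, 0); (1, 1, 1, 1); (0, 1, 0, 0); (0, 2, 2, 2))


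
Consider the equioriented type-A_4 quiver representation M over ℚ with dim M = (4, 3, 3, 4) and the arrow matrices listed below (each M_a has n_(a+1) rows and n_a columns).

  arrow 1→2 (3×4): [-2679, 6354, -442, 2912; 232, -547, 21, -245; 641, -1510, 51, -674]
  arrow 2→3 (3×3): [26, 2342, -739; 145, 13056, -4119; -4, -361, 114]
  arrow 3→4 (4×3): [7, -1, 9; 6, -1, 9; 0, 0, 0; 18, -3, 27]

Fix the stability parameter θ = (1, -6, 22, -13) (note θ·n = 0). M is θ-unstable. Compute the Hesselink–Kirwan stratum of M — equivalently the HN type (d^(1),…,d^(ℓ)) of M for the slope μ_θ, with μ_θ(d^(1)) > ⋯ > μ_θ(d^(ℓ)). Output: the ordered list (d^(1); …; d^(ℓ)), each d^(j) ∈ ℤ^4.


Interval decomposition of M: I[1,1], I[1,3], I[1,4]^2, I[4,4]^2.
HN type (ℓ=5): μ^(1)=22; μ^(2)=9/2; μ^(3)=1; μ^(4)=-5/2; μ^(5)=-13

((0, 0, 1, 0); (0, 0, 2, 2); (1, 0, 0, 0); (3, 3, 0, 0); (0, 0, 0, 2))


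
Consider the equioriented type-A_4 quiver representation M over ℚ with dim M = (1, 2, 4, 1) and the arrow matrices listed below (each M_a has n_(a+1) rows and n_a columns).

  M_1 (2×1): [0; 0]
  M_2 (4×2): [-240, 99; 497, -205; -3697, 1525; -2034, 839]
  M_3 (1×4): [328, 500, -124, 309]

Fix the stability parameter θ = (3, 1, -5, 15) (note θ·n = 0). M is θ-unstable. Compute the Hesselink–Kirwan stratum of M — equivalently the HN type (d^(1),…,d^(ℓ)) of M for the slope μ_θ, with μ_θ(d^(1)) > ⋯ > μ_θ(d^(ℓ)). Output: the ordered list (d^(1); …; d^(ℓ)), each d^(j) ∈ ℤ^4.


Barcode: M ≅ I[1,1], I[2,3], I[2,4], I[3,3]^2. HN layers by μ_θ (4 steps, strictly decreasing):
  μ^(1)=15; μ^(2)=3; μ^(3)=-2; μ^(4)=-5

((0, 0, 0, 1); (1, 0, 0, 0); (0, 2, 2, 0); (0, 0, 2, 0))


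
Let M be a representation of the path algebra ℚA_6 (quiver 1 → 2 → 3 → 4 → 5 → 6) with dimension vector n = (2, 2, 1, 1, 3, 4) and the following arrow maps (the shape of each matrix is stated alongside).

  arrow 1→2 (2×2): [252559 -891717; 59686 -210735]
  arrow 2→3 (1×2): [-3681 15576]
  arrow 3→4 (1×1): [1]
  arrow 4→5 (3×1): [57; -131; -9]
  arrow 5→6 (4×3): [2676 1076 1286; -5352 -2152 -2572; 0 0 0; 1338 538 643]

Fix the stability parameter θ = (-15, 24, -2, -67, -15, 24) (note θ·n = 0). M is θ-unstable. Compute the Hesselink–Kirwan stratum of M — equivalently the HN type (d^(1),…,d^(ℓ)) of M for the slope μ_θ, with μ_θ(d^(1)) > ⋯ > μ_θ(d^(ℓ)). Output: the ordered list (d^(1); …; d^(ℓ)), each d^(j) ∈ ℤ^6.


Barcode: M ≅ I[1,2], I[1,6], I[5,5]^2, I[6,6]^3. HN layers by μ_θ (2 steps, strictly decreasing):
  μ^(1)=24; μ^(2)=-15

((0, 1, 0, 0, 0, 4); (2, 1, 1, 1, 3, 0))


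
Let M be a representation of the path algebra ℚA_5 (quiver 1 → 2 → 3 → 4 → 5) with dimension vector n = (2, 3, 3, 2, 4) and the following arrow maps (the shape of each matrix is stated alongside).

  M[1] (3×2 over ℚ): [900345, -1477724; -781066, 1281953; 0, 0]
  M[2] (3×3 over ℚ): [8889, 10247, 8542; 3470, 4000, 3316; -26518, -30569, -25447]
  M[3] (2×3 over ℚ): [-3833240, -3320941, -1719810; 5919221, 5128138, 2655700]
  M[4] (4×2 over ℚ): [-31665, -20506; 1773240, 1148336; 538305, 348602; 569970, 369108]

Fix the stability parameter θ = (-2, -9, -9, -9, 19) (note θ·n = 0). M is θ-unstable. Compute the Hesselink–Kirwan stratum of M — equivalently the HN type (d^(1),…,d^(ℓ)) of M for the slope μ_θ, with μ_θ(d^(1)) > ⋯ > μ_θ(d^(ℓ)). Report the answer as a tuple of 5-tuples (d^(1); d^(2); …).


Interval decomposition of M: I[1,4], I[1,5], I[2,3], I[5,5]^3.
HN type (ℓ=3): μ^(1)=19; μ^(2)=-29/4; μ^(3)=-9

((0, 0, 0, 0, 4); (2, 2, 2, 2, 0); (0, 1, 1, 0, 0))


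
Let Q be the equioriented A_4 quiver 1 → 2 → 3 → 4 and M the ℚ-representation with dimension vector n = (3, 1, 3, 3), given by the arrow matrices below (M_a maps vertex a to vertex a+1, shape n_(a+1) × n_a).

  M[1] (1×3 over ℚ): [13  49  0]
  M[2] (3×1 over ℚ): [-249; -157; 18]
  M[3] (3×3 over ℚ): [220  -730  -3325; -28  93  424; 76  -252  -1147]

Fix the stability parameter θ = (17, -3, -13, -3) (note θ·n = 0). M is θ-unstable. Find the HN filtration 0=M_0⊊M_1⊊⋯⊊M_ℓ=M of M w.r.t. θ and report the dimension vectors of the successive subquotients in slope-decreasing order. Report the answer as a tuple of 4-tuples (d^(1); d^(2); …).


Barcode: M ≅ I[1,1]^2, I[1,4], I[3,3], I[3,4], I[4,4]. HN layers by μ_θ (4 steps, strictly decreasing):
  μ^(1)=17; μ^(2)=-1/2; μ^(3)=-3; μ^(4)=-13

((2, 0, 0, 0); (1, 1, 1, 1); (0, 0, 0, 2); (0, 0, 2, 0))


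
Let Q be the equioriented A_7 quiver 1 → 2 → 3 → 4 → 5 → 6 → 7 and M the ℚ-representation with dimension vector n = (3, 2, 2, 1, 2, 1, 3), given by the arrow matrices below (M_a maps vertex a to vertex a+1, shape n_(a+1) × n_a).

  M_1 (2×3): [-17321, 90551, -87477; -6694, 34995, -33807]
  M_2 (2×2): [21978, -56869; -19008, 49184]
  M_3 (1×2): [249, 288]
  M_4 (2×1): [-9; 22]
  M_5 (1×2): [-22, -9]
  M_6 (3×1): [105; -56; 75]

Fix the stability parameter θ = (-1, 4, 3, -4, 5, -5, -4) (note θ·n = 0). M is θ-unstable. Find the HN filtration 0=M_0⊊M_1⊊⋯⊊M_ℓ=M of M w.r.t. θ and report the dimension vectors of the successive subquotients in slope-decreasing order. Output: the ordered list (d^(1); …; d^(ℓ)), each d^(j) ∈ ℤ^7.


Via rank(M_{q-1}∘⋯∘M_p): M ≅ I[1,1], I[1,2], I[1,5], I[3,3], I[5,7], I[7,7]^2.
μ_θ-semistable layers: μ^(1)=5; μ^(2)=4; μ^(3)=3; μ^(4)=1; μ^(5)=-1; μ^(6)=-4/3; μ^(7)=-4

((0, 0, 0, 0, 1, 0, 0); (0, 1, 0, 0, 0, 0, 0); (0, 0, 1, 0, 0, 0, 0); (0, 1, 1, 1, 0, 0, 0); (3, 0, 0, 0, 0, 0, 0); (0, 0, 0, 0, 1, 1, 1); (0, 0, 0, 0, 0, 0, 2))


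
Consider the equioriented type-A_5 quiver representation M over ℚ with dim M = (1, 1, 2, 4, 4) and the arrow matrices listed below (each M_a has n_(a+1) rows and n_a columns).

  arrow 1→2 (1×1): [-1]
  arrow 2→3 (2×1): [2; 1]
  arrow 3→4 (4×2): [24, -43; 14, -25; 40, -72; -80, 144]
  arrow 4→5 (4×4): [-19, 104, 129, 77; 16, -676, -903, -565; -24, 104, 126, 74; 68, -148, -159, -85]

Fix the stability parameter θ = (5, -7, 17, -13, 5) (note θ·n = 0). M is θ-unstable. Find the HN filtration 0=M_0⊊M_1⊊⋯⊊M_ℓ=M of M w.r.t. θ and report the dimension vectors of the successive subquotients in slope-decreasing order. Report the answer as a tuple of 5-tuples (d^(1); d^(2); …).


Interval decomposition of M: I[1,5], I[3,4], I[4,4], I[4,5], I[5,5]^2.
HN type (ℓ=4): μ^(1)=5; μ^(2)=2; μ^(3)=-1; μ^(4)=-13

((0, 0, 0, 0, 4); (0, 0, 2, 2, 0); (1, 1, 0, 0, 0); (0, 0, 0, 2, 0))


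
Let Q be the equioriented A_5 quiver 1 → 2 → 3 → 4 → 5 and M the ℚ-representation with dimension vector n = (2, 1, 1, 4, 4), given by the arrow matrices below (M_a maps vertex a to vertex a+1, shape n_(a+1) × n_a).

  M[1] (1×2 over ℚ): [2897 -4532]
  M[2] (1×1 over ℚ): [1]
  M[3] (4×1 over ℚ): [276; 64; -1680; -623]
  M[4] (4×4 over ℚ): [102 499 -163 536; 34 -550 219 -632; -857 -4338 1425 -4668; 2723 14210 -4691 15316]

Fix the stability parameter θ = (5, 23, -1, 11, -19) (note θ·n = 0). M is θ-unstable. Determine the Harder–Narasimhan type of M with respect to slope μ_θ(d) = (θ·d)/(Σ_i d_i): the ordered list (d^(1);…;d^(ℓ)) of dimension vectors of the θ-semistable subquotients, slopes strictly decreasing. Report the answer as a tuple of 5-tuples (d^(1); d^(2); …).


Interval decomposition of M: I[1,1], I[1,4], I[4,5]^3, I[5,5].
HN type (ℓ=4): μ^(1)=11; μ^(2)=5; μ^(3)=-4; μ^(4)=-19

((0, 1, 1, 1, 0); (2, 0, 0, 0, 0); (0, 0, 0, 3, 3); (0, 0, 0, 0, 1))


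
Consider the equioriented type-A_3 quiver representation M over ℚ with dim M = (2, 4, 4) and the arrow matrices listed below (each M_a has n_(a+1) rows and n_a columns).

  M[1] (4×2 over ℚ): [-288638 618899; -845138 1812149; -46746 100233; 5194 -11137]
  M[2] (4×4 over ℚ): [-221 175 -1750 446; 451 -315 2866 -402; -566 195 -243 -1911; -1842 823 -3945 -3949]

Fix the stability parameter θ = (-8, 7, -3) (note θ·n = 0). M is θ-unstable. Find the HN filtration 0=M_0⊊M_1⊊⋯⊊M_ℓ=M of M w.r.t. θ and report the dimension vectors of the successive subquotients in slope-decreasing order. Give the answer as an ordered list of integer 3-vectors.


Via rank(M_{q-1}∘⋯∘M_p): M ≅ I[1,1], I[1,3], I[2,2], I[2,3]^2, I[3,3].
μ_θ-semistable layers: μ^(1)=7; μ^(2)=2; μ^(3)=-3; μ^(4)=-8

((0, 1, 0); (0, 3, 3); (0, 0, 1); (2, 0, 0))


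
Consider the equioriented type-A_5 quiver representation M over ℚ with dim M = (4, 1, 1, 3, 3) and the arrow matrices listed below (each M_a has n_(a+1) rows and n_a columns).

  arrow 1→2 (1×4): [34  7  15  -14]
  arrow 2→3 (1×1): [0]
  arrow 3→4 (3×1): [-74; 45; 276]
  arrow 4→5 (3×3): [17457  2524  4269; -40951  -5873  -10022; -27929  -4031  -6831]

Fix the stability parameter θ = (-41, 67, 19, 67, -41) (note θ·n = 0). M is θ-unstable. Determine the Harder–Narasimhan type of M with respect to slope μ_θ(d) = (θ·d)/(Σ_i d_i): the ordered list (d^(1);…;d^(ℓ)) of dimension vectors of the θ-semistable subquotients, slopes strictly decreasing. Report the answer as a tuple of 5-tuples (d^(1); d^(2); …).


Via rank(M_{q-1}∘⋯∘M_p): M ≅ I[1,1]^3, I[1,2], I[3,5], I[4,5]^2.
μ_θ-semistable layers: μ^(1)=67; μ^(2)=15; μ^(3)=13; μ^(4)=-41

((0, 1, 0, 0, 0); (0, 0, 1, 1, 1); (0, 0, 0, 2, 2); (4, 0, 0, 0, 0))


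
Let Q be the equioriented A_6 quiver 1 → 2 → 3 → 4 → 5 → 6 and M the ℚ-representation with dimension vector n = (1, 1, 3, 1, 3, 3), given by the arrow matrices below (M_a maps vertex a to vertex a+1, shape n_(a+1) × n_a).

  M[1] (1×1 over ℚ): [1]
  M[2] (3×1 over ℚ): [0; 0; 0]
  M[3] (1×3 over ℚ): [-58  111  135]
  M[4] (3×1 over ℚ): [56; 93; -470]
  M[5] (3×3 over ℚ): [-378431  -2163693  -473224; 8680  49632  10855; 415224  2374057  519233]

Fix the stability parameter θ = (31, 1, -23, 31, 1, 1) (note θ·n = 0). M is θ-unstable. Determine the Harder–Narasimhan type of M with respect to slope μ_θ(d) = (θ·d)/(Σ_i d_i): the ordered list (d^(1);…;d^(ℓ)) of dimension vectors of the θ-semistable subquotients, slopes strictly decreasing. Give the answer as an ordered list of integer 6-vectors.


Via rank(M_{q-1}∘⋯∘M_p): M ≅ I[1,2], I[3,3]^2, I[3,6], I[5,6]^2.
μ_θ-semistable layers: μ^(1)=16; μ^(2)=11; μ^(3)=1; μ^(4)=-23

((1, 1, 0, 0, 0, 0); (0, 0, 0, 1, 1, 1); (0, 0, 0, 0, 2, 2); (0, 0, 3, 0, 0, 0))


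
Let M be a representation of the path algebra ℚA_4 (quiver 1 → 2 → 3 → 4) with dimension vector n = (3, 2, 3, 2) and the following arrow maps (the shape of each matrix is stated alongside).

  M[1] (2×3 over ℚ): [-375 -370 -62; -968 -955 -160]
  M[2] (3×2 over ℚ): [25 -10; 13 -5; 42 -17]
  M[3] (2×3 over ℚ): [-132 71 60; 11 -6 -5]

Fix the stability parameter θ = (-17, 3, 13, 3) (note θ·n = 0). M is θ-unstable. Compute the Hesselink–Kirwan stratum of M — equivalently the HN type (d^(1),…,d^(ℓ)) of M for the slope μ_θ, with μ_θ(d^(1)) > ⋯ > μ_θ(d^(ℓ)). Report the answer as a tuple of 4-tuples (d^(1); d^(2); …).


Via rank(M_{q-1}∘⋯∘M_p): M ≅ I[1,1], I[1,3], I[1,4], I[3,4].
μ_θ-semistable layers: μ^(1)=13; μ^(2)=8; μ^(3)=3; μ^(4)=-17

((0, 0, 1, 0); (0, 0, 2, 2); (0, 2, 0, 0); (3, 0, 0, 0))


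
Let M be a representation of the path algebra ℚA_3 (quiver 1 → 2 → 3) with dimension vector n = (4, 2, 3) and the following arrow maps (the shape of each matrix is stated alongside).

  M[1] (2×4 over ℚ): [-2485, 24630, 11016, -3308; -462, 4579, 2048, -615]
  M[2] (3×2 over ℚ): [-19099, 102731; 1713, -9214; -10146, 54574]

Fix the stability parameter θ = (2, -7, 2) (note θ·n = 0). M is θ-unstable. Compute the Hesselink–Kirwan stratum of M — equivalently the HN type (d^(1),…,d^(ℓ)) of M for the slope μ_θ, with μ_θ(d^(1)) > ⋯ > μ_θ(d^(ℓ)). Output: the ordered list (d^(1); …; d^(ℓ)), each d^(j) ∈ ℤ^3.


Via rank(M_{q-1}∘⋯∘M_p): M ≅ I[1,1]^2, I[1,3]^2, I[3,3].
μ_θ-semistable layers: μ^(1)=2; μ^(2)=-5/2

((2, 0, 3); (2, 2, 0))


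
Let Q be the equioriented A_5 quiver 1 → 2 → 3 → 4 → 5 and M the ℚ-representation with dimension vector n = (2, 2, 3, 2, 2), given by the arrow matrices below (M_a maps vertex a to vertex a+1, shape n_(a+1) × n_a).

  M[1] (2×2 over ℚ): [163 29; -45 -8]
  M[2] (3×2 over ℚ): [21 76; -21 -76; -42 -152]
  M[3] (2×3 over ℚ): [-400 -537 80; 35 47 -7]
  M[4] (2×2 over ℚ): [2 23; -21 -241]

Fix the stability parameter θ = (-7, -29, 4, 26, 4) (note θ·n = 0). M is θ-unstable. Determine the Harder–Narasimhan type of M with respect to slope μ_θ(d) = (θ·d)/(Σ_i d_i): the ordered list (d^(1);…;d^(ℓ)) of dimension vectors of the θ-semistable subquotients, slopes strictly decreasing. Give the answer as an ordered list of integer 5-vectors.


Via rank(M_{q-1}∘⋯∘M_p): M ≅ I[1,2], I[1,5], I[3,3], I[3,5].
μ_θ-semistable layers: μ^(1)=15; μ^(2)=4; μ^(3)=-18

((0, 0, 0, 2, 2); (0, 0, 3, 0, 0); (2, 2, 0, 0, 0))


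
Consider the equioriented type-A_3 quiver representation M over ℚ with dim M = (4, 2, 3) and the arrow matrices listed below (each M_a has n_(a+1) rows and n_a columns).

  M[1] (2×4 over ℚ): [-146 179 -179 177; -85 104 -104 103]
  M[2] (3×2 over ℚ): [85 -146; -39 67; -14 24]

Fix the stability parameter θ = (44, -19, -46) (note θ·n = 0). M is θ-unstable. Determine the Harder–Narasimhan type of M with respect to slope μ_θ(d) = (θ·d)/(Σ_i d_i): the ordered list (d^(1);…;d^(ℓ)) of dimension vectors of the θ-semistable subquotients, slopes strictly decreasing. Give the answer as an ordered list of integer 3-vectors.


Interval decomposition of M: I[1,1]^2, I[1,3]^2, I[3,3].
HN type (ℓ=3): μ^(1)=44; μ^(2)=-7; μ^(3)=-46

((2, 0, 0); (2, 2, 2); (0, 0, 1))


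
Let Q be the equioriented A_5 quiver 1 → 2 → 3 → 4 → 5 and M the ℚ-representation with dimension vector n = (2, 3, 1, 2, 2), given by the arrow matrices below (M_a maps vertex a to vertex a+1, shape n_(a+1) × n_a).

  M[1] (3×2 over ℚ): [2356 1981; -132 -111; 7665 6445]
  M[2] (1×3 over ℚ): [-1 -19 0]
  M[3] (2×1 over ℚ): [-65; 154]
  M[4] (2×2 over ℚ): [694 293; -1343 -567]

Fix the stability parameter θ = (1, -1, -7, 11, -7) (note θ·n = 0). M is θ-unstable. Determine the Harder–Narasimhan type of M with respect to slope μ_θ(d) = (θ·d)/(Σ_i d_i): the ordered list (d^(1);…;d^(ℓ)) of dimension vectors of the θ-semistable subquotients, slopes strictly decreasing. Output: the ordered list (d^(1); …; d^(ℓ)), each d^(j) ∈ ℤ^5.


Via rank(M_{q-1}∘⋯∘M_p): M ≅ I[1,2], I[1,5], I[2,2], I[4,5].
μ_θ-semistable layers: μ^(1)=2; μ^(2)=0; μ^(3)=-1; μ^(4)=-7/3

((0, 0, 0, 2, 2); (1, 1, 0, 0, 0); (0, 1, 0, 0, 0); (1, 1, 1, 0, 0))


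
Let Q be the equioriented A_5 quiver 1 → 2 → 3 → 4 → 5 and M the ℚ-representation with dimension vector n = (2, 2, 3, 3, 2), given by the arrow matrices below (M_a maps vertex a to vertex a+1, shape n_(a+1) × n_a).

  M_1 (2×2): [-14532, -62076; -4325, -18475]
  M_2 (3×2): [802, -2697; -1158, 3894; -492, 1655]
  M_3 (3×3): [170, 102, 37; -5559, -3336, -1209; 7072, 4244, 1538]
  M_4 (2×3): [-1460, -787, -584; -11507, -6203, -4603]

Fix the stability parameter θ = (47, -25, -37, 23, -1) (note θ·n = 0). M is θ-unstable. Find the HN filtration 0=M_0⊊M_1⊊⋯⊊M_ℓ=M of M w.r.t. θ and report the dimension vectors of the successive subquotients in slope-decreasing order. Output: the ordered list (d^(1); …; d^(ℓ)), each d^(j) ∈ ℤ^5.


Barcode: M ≅ I[1,1], I[1,5], I[2,5], I[3,3], I[4,4]. HN layers by μ_θ (6 steps, strictly decreasing):
  μ^(1)=47; μ^(2)=23; μ^(3)=11; μ^(4)=-5; μ^(5)=-31; μ^(6)=-37

((1, 0, 0, 0, 0); (0, 0, 0, 1, 0); (0, 0, 0, 2, 2); (1, 1, 1, 0, 0); (0, 1, 1, 0, 0); (0, 0, 1, 0, 0))


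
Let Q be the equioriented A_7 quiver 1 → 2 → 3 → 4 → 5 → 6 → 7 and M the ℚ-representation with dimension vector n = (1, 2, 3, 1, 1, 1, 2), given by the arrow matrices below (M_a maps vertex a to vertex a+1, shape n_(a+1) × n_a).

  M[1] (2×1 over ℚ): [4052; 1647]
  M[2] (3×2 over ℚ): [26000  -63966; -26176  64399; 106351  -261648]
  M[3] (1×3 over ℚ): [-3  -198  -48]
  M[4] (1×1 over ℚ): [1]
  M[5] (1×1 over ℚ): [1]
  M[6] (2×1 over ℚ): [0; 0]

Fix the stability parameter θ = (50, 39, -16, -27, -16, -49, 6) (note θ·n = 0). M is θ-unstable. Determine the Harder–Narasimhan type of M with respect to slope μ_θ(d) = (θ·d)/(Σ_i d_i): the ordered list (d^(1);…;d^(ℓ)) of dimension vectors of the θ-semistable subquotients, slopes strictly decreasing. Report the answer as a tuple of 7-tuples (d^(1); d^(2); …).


Interval decomposition of M: I[1,3], I[2,3], I[3,6], I[7,7]^2.
HN type (ℓ=4): μ^(1)=73/3; μ^(2)=23/2; μ^(3)=6; μ^(4)=-27

((1, 1, 1, 0, 0, 0, 0); (0, 1, 1, 0, 0, 0, 0); (0, 0, 0, 0, 0, 0, 2); (0, 0, 1, 1, 1, 1, 0))


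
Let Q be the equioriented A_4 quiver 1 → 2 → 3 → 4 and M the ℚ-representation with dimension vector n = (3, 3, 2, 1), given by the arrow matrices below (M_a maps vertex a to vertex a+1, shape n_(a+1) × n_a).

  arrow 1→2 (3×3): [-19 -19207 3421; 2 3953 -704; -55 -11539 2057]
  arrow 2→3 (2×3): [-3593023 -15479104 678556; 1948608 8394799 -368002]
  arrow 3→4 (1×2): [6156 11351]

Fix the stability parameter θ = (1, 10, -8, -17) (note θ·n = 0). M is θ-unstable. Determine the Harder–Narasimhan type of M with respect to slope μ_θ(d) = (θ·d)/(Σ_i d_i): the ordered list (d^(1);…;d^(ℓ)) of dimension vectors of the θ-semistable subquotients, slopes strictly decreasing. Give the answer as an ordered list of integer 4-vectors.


Barcode: M ≅ I[1,1], I[1,3], I[1,4], I[2,2]. HN layers by μ_θ (3 steps, strictly decreasing):
  μ^(1)=10; μ^(2)=1; μ^(3)=-7/2

((0, 1, 0, 0); (2, 1, 1, 0); (1, 1, 1, 1))


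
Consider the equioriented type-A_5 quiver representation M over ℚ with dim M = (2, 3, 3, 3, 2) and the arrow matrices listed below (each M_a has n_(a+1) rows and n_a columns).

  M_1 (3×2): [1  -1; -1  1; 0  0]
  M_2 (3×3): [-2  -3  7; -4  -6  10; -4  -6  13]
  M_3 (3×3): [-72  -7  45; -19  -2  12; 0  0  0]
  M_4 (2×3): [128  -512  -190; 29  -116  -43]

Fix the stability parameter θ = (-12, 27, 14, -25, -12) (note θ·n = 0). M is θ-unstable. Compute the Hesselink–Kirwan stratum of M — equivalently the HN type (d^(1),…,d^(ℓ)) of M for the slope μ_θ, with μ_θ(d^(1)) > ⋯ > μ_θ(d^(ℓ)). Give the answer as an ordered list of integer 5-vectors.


Via rank(M_{q-1}∘⋯∘M_p): M ≅ I[1,1], I[1,4], I[2,2], I[2,5], I[3,3], I[4,5].
μ_θ-semistable layers: μ^(1)=27; μ^(2)=14; μ^(3)=16/3; μ^(4)=1; μ^(5)=-12; μ^(6)=-25

((0, 1, 0, 0, 0); (0, 0, 1, 0, 0); (0, 1, 1, 1, 0); (0, 1, 1, 1, 1); (2, 0, 0, 0, 1); (0, 0, 0, 1, 0))


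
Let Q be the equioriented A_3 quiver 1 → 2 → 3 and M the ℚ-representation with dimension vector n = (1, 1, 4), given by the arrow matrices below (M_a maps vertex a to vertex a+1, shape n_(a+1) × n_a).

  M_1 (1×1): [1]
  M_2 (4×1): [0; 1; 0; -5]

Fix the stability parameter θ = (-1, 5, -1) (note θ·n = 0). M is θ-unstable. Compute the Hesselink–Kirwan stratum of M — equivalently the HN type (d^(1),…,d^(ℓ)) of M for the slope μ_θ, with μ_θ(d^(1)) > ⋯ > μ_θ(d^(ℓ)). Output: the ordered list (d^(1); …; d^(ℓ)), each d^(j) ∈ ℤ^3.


Via rank(M_{q-1}∘⋯∘M_p): M ≅ I[1,3], I[3,3]^3.
μ_θ-semistable layers: μ^(1)=2; μ^(2)=-1

((0, 1, 1); (1, 0, 3))


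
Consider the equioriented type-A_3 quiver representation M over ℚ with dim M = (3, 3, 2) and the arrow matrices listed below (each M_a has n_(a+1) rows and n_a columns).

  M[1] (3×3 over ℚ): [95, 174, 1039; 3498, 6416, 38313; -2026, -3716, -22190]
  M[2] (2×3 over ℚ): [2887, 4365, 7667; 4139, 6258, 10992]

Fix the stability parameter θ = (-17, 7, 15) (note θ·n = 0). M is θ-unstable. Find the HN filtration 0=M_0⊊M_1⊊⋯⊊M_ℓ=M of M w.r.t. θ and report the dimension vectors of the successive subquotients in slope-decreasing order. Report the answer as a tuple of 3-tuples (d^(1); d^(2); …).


Barcode: M ≅ I[1,1], I[1,3]^2, I[2,2]. HN layers by μ_θ (3 steps, strictly decreasing):
  μ^(1)=15; μ^(2)=7; μ^(3)=-17

((0, 0, 2); (0, 3, 0); (3, 0, 0))


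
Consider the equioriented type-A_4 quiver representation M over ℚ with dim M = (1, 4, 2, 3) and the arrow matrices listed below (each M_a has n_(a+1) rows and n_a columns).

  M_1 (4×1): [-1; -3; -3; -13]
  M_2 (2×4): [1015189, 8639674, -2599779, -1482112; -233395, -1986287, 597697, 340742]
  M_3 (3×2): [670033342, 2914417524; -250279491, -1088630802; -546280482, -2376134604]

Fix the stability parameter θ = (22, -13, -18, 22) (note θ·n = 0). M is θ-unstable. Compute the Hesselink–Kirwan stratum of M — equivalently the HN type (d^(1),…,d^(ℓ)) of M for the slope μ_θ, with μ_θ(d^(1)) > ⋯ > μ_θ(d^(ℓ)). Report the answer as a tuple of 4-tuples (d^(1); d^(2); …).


Barcode: M ≅ I[1,3], I[2,2]^2, I[2,4], I[4,4]^2. HN layers by μ_θ (4 steps, strictly decreasing):
  μ^(1)=22; μ^(2)=-3; μ^(3)=-13; μ^(4)=-31/2

((0, 0, 0, 3); (1, 1, 1, 0); (0, 2, 0, 0); (0, 1, 1, 0))


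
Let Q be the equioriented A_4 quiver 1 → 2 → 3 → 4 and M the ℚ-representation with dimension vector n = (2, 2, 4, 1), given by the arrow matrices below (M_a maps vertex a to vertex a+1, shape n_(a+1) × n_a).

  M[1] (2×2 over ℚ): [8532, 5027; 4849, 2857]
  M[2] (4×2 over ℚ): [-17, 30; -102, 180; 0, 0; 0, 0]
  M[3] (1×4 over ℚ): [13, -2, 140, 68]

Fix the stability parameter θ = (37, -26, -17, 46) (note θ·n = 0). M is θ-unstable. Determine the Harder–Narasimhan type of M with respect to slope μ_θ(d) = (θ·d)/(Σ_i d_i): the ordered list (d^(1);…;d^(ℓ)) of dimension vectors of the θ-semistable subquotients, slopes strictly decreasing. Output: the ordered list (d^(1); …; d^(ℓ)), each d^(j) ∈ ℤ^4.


Barcode: M ≅ I[1,2], I[1,4], I[3,3]^3. HN layers by μ_θ (4 steps, strictly decreasing):
  μ^(1)=46; μ^(2)=11/2; μ^(3)=-2; μ^(4)=-17

((0, 0, 0, 1); (1, 1, 0, 0); (1, 1, 1, 0); (0, 0, 3, 0))


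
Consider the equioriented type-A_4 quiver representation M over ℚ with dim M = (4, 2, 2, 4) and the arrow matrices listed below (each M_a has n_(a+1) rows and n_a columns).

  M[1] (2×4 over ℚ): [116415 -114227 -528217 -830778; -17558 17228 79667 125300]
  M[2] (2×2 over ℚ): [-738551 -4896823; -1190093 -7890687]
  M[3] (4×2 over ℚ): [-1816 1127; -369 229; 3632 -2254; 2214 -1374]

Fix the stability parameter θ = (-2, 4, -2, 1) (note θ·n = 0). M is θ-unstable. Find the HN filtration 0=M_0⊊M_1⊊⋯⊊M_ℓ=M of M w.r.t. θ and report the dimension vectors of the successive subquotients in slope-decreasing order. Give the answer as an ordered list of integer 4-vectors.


Barcode: M ≅ I[1,1]^2, I[1,4]^2, I[4,4]^2. HN layers by μ_θ (2 steps, strictly decreasing):
  μ^(1)=1; μ^(2)=-2

((0, 2, 2, 4); (4, 0, 0, 0))


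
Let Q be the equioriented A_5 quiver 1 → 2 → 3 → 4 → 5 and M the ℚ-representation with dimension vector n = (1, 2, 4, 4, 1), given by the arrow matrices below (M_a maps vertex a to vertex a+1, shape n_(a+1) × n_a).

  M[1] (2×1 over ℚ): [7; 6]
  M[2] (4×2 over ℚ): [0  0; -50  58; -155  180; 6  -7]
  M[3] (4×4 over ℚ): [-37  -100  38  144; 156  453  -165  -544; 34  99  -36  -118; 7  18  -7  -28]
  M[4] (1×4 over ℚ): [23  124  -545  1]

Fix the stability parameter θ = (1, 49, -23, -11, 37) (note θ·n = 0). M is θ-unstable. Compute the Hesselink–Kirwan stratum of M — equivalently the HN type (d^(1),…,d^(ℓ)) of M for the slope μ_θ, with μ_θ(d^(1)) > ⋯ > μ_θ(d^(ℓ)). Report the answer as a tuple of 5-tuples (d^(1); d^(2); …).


Interval decomposition of M: I[1,5], I[2,4], I[3,4]^2.
HN type (ℓ=5): μ^(1)=37; μ^(2)=5; μ^(3)=1; μ^(4)=-11; μ^(5)=-23

((0, 0, 0, 0, 1); (0, 2, 2, 2, 0); (1, 0, 0, 0, 0); (0, 0, 0, 2, 0); (0, 0, 2, 0, 0))


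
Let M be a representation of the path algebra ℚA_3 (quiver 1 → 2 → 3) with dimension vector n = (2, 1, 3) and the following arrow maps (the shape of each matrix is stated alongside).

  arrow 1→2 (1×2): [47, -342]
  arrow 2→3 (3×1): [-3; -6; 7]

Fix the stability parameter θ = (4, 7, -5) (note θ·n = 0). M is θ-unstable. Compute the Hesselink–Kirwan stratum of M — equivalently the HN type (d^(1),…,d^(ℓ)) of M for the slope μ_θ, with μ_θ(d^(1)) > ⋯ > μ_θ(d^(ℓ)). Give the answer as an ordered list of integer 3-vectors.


Interval decomposition of M: I[1,1], I[1,3], I[3,3]^2.
HN type (ℓ=3): μ^(1)=4; μ^(2)=2; μ^(3)=-5

((1, 0, 0); (1, 1, 1); (0, 0, 2))


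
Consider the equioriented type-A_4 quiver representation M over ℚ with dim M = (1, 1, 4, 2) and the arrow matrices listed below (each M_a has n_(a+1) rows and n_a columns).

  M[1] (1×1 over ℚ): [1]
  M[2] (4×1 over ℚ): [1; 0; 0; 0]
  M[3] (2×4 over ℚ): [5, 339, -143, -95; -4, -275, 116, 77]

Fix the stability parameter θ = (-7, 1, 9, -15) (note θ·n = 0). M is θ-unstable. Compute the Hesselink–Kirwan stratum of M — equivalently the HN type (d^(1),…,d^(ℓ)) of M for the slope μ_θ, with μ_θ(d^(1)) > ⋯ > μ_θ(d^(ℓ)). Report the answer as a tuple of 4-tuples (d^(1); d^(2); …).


Via rank(M_{q-1}∘⋯∘M_p): M ≅ I[1,4], I[3,3]^2, I[3,4].
μ_θ-semistable layers: μ^(1)=9; μ^(2)=-5/3; μ^(3)=-3; μ^(4)=-7

((0, 0, 2, 0); (0, 1, 1, 1); (0, 0, 1, 1); (1, 0, 0, 0))


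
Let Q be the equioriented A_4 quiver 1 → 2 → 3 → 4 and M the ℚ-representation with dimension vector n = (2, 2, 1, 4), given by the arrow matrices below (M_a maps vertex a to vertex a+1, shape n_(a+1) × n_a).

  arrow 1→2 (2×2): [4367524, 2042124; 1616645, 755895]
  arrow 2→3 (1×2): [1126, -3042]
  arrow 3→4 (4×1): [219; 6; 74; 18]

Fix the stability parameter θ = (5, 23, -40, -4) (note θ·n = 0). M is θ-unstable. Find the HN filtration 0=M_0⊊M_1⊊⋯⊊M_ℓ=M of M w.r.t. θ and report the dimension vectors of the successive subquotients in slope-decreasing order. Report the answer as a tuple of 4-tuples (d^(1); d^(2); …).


Interval decomposition of M: I[1,1], I[1,4], I[2,2], I[4,4]^3.
HN type (ℓ=3): μ^(1)=23; μ^(2)=5; μ^(3)=-4

((0, 1, 0, 0); (1, 0, 0, 0); (1, 1, 1, 4))
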